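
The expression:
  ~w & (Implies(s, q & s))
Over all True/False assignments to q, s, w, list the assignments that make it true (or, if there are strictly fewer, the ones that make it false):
is true only for:
  q=False, s=False, w=False;
  q=True, s=False, w=False;
  q=True, s=True, w=False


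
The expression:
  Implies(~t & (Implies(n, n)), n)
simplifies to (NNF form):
n | t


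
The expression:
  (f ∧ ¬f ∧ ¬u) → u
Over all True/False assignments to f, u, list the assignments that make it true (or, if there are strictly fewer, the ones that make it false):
is always true.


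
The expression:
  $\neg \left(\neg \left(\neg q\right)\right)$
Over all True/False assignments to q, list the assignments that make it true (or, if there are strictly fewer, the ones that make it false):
is true only for:
  q=False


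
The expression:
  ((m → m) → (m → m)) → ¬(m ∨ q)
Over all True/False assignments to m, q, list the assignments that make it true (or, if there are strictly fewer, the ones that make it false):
is true only for:
  m=False, q=False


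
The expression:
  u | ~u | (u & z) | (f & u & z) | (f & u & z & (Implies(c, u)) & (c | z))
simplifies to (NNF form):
True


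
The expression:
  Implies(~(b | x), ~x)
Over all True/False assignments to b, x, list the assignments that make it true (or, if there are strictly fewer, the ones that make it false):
is always true.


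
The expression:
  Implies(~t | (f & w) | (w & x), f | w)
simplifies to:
f | t | w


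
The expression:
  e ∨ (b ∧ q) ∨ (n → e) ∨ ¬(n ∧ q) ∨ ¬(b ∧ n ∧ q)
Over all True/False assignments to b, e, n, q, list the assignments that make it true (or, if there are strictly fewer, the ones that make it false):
is always true.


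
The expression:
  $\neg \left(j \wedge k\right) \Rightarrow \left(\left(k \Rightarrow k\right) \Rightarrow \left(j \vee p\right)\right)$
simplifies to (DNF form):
$j \vee p$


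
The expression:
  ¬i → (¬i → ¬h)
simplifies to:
i ∨ ¬h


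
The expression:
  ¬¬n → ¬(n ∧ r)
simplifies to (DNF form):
¬n ∨ ¬r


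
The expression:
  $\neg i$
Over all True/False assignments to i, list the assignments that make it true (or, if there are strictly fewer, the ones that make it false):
is true only for:
  i=False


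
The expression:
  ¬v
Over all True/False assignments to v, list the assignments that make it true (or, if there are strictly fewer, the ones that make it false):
is true only for:
  v=False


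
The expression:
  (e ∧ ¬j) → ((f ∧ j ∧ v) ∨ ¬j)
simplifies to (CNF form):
True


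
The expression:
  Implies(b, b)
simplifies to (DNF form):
True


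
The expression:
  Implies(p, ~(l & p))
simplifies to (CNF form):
~l | ~p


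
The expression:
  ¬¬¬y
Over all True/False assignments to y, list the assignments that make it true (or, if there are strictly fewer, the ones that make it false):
is true only for:
  y=False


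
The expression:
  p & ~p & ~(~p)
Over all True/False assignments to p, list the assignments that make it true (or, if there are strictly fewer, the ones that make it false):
is never true.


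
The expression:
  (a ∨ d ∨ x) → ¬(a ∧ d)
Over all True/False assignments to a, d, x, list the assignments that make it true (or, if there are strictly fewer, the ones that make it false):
is false only for:
  a=True, d=True, x=False;
  a=True, d=True, x=True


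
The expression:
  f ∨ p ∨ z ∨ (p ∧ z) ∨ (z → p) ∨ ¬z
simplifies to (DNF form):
True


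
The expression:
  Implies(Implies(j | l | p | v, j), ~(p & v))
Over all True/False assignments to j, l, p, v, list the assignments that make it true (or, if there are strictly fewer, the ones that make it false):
is false only for:
  j=True, l=False, p=True, v=True;
  j=True, l=True, p=True, v=True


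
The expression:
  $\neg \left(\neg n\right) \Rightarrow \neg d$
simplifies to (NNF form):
$\neg d \vee \neg n$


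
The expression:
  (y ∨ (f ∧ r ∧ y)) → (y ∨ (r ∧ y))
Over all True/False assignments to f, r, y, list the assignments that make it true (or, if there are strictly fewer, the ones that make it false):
is always true.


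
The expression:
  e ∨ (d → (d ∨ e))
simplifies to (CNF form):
True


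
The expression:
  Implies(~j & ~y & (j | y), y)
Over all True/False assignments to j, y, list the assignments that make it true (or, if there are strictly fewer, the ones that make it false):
is always true.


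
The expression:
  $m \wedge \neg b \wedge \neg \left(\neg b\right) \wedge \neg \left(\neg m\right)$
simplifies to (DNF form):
$\text{False}$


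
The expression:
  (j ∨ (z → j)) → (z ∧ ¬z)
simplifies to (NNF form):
z ∧ ¬j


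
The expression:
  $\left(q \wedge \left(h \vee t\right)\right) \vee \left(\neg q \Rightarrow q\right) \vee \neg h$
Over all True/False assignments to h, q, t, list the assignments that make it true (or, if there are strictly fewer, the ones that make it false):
is false only for:
  h=True, q=False, t=False;
  h=True, q=False, t=True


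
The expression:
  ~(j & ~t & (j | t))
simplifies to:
t | ~j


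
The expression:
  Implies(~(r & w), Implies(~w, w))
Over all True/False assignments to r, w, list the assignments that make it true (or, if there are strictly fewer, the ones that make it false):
is true only for:
  r=False, w=True;
  r=True, w=True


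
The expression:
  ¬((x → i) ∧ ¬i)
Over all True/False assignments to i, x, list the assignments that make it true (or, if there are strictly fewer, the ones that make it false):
is false only for:
  i=False, x=False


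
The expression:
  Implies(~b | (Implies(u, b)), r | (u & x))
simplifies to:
r | (u & x)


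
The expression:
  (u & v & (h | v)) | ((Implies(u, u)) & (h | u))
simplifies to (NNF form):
h | u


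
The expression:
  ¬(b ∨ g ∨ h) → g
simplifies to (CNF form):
b ∨ g ∨ h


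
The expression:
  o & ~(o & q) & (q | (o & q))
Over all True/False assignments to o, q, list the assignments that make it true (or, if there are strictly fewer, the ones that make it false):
is never true.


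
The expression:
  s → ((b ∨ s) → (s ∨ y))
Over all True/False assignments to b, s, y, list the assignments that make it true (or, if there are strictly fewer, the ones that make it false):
is always true.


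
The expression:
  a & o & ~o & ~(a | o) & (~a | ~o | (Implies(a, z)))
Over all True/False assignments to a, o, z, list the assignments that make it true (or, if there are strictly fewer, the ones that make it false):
is never true.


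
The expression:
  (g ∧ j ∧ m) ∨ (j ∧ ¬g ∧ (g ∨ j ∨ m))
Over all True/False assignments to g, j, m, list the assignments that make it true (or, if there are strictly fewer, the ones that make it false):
is true only for:
  g=False, j=True, m=False;
  g=False, j=True, m=True;
  g=True, j=True, m=True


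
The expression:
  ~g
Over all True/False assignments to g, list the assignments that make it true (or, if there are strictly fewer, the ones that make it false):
is true only for:
  g=False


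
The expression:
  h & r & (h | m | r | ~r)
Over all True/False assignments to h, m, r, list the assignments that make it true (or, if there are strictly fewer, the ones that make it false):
is true only for:
  h=True, m=False, r=True;
  h=True, m=True, r=True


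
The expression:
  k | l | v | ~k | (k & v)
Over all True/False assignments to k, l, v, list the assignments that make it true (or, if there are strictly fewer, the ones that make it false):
is always true.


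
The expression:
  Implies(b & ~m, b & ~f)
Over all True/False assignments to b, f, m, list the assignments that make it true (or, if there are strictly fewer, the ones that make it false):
is false only for:
  b=True, f=True, m=False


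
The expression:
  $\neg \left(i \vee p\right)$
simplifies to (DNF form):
$\neg i \wedge \neg p$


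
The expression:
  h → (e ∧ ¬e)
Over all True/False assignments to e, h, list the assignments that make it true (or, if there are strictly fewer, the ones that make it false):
is true only for:
  e=False, h=False;
  e=True, h=False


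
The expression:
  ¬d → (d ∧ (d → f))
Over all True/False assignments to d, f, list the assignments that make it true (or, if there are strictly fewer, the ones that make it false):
is true only for:
  d=True, f=False;
  d=True, f=True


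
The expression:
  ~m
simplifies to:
~m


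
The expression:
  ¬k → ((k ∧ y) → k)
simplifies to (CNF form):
True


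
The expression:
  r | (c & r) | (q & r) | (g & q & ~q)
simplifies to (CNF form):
r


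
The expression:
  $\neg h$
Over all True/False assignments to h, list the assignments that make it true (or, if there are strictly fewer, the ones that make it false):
is true only for:
  h=False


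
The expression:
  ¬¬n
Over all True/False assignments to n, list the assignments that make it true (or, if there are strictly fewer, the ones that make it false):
is true only for:
  n=True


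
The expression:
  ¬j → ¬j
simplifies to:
True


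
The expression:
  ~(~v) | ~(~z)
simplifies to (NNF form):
v | z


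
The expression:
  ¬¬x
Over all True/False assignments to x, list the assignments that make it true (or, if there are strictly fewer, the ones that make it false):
is true only for:
  x=True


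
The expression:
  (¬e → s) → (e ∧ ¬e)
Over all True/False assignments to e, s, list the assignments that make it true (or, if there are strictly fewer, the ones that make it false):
is true only for:
  e=False, s=False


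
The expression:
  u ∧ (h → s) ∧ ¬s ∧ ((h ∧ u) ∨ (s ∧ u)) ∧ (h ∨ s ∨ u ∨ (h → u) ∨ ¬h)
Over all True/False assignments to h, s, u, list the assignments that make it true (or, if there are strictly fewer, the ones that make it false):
is never true.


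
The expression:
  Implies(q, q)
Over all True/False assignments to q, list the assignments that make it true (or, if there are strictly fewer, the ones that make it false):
is always true.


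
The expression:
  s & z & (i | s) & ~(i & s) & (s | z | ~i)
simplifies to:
s & z & ~i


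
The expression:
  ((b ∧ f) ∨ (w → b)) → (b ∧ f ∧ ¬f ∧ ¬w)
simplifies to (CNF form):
w ∧ ¬b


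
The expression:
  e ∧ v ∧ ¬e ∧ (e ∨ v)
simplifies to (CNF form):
False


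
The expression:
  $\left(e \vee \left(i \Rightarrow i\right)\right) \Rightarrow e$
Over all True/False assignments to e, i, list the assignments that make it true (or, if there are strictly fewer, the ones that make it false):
is true only for:
  e=True, i=False;
  e=True, i=True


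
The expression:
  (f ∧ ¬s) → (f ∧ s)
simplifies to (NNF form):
s ∨ ¬f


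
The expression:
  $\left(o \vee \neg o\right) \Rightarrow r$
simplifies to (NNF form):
$r$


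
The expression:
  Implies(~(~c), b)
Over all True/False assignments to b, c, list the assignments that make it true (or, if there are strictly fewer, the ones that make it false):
is false only for:
  b=False, c=True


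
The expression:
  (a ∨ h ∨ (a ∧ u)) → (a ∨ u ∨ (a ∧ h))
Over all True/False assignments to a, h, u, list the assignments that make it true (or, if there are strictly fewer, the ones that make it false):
is false only for:
  a=False, h=True, u=False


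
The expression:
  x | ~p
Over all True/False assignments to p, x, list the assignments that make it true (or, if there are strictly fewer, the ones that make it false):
is false only for:
  p=True, x=False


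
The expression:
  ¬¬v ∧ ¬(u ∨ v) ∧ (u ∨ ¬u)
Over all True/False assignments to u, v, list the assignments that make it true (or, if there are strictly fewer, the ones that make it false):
is never true.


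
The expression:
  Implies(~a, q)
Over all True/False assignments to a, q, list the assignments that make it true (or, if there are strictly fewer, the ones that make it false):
is false only for:
  a=False, q=False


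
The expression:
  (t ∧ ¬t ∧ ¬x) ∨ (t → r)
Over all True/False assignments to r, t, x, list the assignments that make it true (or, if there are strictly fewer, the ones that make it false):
is false only for:
  r=False, t=True, x=False;
  r=False, t=True, x=True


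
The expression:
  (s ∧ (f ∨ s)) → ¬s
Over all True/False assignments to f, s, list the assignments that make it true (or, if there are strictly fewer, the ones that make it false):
is true only for:
  f=False, s=False;
  f=True, s=False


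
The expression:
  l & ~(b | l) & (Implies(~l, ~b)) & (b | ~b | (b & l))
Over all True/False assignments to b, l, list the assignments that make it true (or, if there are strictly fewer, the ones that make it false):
is never true.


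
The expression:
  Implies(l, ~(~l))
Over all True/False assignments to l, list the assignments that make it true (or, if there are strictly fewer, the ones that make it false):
is always true.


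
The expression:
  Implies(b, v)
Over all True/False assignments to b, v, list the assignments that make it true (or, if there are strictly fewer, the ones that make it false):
is false only for:
  b=True, v=False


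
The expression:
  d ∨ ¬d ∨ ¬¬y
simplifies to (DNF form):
True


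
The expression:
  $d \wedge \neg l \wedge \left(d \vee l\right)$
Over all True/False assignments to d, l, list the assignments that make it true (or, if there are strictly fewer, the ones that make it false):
is true only for:
  d=True, l=False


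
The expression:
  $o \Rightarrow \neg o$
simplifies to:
$\neg o$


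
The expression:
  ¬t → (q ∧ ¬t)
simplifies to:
q ∨ t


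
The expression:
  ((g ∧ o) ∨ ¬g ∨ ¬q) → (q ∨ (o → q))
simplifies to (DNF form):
q ∨ ¬o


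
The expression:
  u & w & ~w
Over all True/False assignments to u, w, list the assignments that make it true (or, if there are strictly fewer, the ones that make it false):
is never true.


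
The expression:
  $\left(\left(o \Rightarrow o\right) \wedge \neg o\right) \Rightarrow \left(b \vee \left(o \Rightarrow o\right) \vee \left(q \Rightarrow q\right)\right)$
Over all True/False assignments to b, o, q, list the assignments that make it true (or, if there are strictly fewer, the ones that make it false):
is always true.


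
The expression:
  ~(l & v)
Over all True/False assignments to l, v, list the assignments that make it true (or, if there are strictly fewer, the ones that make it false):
is false only for:
  l=True, v=True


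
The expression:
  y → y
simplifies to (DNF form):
True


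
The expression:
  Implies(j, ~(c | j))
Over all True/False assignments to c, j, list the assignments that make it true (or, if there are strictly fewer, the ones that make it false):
is true only for:
  c=False, j=False;
  c=True, j=False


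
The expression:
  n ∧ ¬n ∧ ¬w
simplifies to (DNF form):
False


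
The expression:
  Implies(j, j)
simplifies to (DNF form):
True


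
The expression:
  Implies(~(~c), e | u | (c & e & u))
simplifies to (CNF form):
e | u | ~c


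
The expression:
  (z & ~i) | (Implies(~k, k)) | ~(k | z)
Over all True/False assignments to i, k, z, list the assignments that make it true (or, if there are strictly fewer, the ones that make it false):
is false only for:
  i=True, k=False, z=True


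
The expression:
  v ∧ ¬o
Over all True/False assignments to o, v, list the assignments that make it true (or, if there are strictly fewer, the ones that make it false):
is true only for:
  o=False, v=True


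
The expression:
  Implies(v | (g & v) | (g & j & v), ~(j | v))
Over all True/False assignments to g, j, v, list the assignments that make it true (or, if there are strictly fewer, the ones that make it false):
is true only for:
  g=False, j=False, v=False;
  g=False, j=True, v=False;
  g=True, j=False, v=False;
  g=True, j=True, v=False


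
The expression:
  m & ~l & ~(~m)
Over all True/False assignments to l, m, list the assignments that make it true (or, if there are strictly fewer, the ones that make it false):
is true only for:
  l=False, m=True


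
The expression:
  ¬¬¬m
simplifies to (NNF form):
¬m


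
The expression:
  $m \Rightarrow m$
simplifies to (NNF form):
$\text{True}$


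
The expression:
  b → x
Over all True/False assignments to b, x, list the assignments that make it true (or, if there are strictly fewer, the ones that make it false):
is false only for:
  b=True, x=False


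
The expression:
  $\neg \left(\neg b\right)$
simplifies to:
$b$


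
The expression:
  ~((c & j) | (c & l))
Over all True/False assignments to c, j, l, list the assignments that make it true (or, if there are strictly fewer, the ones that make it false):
is false only for:
  c=True, j=False, l=True;
  c=True, j=True, l=False;
  c=True, j=True, l=True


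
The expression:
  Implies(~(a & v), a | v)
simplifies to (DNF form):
a | v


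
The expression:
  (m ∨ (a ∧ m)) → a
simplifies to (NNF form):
a ∨ ¬m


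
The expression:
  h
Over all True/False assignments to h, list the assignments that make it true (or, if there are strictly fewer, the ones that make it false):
is true only for:
  h=True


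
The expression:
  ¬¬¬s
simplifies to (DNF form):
¬s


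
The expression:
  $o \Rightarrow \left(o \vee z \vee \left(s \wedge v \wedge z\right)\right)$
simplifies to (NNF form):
$\text{True}$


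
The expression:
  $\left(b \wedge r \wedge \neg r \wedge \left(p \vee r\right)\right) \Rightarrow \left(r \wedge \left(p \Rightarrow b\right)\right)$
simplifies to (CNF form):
$\text{True}$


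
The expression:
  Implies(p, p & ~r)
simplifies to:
~p | ~r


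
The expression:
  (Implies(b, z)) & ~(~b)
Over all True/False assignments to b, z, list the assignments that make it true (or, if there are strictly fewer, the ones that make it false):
is true only for:
  b=True, z=True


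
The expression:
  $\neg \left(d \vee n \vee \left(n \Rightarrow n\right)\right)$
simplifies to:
$\text{False}$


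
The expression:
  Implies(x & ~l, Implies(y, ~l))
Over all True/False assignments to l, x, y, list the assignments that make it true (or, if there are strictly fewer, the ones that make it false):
is always true.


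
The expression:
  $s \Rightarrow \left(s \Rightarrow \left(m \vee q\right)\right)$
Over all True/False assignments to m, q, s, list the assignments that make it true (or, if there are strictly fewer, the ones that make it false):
is false only for:
  m=False, q=False, s=True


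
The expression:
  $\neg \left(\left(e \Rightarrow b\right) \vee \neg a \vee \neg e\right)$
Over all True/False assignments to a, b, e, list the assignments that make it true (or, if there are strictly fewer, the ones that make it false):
is true only for:
  a=True, b=False, e=True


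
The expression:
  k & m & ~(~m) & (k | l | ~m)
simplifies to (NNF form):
k & m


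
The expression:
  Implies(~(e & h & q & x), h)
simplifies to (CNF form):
h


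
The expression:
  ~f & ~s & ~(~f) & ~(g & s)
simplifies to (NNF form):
False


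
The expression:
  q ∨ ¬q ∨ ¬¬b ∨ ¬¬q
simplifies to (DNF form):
True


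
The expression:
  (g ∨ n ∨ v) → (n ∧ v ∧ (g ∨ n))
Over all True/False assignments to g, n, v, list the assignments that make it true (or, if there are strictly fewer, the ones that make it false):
is true only for:
  g=False, n=False, v=False;
  g=False, n=True, v=True;
  g=True, n=True, v=True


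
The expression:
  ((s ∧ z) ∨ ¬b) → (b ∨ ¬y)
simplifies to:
b ∨ ¬y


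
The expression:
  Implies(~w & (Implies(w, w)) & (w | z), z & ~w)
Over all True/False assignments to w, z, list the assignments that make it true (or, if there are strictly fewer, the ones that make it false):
is always true.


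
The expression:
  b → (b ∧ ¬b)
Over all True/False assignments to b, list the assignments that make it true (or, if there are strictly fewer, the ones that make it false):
is true only for:
  b=False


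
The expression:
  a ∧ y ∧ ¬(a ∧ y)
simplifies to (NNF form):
False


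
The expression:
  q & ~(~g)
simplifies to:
g & q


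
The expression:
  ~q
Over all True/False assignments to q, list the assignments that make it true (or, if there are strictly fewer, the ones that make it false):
is true only for:
  q=False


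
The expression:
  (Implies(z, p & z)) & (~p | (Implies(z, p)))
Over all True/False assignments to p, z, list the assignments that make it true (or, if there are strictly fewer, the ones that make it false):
is false only for:
  p=False, z=True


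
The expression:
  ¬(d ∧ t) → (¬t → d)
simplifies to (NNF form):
d ∨ t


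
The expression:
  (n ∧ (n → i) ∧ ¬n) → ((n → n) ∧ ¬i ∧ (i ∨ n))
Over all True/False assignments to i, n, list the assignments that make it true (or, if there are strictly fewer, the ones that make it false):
is always true.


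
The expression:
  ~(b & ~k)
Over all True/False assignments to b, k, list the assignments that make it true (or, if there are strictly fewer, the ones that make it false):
is false only for:
  b=True, k=False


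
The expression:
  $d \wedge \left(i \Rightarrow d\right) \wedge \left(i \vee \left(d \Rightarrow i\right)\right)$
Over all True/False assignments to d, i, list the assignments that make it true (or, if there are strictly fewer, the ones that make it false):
is true only for:
  d=True, i=True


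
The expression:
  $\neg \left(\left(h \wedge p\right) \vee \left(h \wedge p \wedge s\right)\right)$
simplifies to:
$\neg h \vee \neg p$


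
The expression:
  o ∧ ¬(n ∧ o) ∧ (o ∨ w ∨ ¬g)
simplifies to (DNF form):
o ∧ ¬n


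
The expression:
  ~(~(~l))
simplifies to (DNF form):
~l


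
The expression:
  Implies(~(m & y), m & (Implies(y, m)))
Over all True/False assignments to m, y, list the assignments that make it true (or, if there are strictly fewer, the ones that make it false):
is true only for:
  m=True, y=False;
  m=True, y=True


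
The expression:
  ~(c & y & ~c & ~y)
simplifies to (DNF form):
True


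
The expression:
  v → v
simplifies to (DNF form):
True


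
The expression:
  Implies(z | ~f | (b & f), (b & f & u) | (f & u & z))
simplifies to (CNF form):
f & (u | ~b) & (u | ~z)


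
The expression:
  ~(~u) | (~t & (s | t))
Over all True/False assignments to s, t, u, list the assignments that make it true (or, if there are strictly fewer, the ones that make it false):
is false only for:
  s=False, t=False, u=False;
  s=False, t=True, u=False;
  s=True, t=True, u=False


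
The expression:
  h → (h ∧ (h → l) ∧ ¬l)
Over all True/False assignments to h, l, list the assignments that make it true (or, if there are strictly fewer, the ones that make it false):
is true only for:
  h=False, l=False;
  h=False, l=True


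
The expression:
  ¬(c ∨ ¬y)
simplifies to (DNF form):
y ∧ ¬c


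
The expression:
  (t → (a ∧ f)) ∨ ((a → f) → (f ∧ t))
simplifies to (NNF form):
a ∨ f ∨ ¬t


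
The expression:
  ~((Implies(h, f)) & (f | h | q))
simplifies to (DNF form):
(h & ~f) | (~f & ~q)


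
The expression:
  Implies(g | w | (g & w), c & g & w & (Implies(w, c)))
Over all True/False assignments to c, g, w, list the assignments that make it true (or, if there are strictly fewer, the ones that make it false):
is true only for:
  c=False, g=False, w=False;
  c=True, g=False, w=False;
  c=True, g=True, w=True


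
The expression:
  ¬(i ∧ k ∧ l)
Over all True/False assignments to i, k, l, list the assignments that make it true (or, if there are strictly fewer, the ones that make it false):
is false only for:
  i=True, k=True, l=True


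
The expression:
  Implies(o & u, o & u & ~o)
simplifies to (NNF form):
~o | ~u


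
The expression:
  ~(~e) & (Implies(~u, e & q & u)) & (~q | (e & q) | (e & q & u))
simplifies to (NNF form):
e & u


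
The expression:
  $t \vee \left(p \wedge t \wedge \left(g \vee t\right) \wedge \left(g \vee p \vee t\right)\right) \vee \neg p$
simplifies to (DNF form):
$t \vee \neg p$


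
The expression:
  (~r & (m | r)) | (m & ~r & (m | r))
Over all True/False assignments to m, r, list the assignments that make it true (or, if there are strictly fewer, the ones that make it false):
is true only for:
  m=True, r=False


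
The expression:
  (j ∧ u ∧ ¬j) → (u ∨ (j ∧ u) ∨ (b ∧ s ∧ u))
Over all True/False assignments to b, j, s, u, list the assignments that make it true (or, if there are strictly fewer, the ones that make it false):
is always true.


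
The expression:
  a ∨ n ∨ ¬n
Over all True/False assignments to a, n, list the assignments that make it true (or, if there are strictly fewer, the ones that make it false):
is always true.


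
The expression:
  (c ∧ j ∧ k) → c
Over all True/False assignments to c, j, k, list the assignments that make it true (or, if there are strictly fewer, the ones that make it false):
is always true.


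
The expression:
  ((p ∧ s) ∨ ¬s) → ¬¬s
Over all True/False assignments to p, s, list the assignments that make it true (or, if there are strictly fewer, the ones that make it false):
is true only for:
  p=False, s=True;
  p=True, s=True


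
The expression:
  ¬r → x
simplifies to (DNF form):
r ∨ x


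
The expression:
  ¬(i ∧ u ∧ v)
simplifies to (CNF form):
¬i ∨ ¬u ∨ ¬v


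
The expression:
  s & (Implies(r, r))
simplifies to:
s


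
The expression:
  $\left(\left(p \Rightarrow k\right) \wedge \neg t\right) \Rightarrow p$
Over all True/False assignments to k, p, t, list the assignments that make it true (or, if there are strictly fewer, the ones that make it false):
is false only for:
  k=False, p=False, t=False;
  k=True, p=False, t=False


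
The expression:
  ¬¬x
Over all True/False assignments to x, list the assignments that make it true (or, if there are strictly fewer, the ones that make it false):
is true only for:
  x=True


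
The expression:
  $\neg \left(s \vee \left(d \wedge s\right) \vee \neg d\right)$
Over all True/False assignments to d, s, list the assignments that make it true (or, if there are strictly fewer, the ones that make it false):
is true only for:
  d=True, s=False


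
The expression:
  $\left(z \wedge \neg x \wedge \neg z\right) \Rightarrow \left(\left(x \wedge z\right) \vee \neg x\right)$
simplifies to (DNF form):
$\text{True}$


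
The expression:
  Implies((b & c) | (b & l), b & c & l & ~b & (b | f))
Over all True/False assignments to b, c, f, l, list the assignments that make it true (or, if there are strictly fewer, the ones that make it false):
is false only for:
  b=True, c=False, f=False, l=True;
  b=True, c=False, f=True, l=True;
  b=True, c=True, f=False, l=False;
  b=True, c=True, f=False, l=True;
  b=True, c=True, f=True, l=False;
  b=True, c=True, f=True, l=True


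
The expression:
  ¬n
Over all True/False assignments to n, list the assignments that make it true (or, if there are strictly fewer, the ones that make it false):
is true only for:
  n=False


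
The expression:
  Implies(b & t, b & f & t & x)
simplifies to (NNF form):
~b | ~t | (f & x)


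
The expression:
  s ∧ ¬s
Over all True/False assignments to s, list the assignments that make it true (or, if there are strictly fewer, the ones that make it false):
is never true.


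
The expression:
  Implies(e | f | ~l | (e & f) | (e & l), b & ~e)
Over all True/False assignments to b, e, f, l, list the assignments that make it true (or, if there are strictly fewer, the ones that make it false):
is true only for:
  b=False, e=False, f=False, l=True;
  b=True, e=False, f=False, l=False;
  b=True, e=False, f=False, l=True;
  b=True, e=False, f=True, l=False;
  b=True, e=False, f=True, l=True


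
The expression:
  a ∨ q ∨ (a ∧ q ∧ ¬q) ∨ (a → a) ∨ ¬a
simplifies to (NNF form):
True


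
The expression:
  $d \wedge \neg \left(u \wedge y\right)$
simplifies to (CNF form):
$d \wedge \left(\neg u \vee \neg y\right)$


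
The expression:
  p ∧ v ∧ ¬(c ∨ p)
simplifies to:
False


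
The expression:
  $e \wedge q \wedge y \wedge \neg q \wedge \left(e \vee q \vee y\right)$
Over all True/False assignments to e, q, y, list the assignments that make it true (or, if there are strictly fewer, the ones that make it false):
is never true.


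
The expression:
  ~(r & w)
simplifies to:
~r | ~w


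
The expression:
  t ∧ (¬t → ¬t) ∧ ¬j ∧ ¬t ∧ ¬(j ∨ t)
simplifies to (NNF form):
False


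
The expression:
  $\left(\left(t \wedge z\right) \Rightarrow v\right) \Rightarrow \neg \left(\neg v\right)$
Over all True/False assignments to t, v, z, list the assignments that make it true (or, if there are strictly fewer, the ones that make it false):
is false only for:
  t=False, v=False, z=False;
  t=False, v=False, z=True;
  t=True, v=False, z=False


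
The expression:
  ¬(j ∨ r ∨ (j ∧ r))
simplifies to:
¬j ∧ ¬r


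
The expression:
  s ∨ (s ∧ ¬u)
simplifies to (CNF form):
s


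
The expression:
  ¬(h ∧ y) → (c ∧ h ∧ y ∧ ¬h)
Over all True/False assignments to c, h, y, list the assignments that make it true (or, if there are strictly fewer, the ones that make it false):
is true only for:
  c=False, h=True, y=True;
  c=True, h=True, y=True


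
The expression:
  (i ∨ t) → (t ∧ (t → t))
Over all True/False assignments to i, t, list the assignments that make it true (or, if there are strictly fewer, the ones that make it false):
is false only for:
  i=True, t=False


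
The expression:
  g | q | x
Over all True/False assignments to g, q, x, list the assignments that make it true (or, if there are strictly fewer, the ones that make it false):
is false only for:
  g=False, q=False, x=False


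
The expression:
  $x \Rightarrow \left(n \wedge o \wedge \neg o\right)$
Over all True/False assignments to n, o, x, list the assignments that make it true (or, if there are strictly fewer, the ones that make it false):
is true only for:
  n=False, o=False, x=False;
  n=False, o=True, x=False;
  n=True, o=False, x=False;
  n=True, o=True, x=False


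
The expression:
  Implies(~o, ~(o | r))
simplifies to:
o | ~r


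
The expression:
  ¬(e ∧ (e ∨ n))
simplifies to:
¬e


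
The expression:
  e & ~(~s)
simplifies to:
e & s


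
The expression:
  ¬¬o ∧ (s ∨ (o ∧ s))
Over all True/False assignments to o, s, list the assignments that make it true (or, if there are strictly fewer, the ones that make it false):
is true only for:
  o=True, s=True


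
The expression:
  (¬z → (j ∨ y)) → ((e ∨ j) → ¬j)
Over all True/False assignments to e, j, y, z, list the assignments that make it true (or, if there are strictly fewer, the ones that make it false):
is true only for:
  e=False, j=False, y=False, z=False;
  e=False, j=False, y=False, z=True;
  e=False, j=False, y=True, z=False;
  e=False, j=False, y=True, z=True;
  e=True, j=False, y=False, z=False;
  e=True, j=False, y=False, z=True;
  e=True, j=False, y=True, z=False;
  e=True, j=False, y=True, z=True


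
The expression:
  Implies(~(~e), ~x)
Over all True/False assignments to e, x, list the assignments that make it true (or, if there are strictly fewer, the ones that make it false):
is false only for:
  e=True, x=True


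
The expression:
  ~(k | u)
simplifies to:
~k & ~u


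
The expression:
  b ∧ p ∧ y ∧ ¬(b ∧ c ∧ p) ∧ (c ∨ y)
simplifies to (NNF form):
b ∧ p ∧ y ∧ ¬c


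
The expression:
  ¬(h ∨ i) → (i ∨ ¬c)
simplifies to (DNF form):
h ∨ i ∨ ¬c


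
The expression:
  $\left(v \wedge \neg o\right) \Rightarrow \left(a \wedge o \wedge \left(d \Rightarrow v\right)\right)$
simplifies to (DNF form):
$o \vee \neg v$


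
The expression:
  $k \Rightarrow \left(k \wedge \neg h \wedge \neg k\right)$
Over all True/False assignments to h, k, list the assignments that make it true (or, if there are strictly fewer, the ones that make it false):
is true only for:
  h=False, k=False;
  h=True, k=False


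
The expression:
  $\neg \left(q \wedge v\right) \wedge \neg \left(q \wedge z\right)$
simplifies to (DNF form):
$\left(\neg v \wedge \neg z\right) \vee \neg q$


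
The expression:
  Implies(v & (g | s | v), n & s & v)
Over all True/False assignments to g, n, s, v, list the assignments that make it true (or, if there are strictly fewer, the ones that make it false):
is false only for:
  g=False, n=False, s=False, v=True;
  g=False, n=False, s=True, v=True;
  g=False, n=True, s=False, v=True;
  g=True, n=False, s=False, v=True;
  g=True, n=False, s=True, v=True;
  g=True, n=True, s=False, v=True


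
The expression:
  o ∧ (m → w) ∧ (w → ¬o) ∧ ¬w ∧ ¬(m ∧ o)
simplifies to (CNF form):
o ∧ ¬m ∧ ¬w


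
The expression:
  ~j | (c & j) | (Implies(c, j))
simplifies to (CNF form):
True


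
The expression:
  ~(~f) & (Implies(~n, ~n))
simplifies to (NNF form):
f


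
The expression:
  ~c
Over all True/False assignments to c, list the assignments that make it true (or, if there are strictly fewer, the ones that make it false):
is true only for:
  c=False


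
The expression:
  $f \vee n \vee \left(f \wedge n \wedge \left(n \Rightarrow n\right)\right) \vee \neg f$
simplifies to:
$\text{True}$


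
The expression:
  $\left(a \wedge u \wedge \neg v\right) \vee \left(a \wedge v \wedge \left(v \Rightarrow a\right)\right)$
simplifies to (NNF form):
$a \wedge \left(u \vee v\right)$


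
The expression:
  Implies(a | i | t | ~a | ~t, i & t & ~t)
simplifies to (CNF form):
False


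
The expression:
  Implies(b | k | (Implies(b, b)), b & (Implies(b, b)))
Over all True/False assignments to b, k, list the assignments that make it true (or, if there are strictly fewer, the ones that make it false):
is true only for:
  b=True, k=False;
  b=True, k=True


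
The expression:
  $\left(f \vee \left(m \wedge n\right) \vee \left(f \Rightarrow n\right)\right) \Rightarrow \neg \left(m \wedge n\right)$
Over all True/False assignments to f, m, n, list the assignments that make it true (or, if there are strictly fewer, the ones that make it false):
is false only for:
  f=False, m=True, n=True;
  f=True, m=True, n=True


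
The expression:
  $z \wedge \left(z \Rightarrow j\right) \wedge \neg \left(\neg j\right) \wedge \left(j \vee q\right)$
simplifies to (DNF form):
$j \wedge z$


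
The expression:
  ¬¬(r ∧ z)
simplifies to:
r ∧ z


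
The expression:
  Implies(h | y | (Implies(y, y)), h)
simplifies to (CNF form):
h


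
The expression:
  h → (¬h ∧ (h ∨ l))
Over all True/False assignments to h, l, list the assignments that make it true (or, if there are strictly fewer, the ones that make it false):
is true only for:
  h=False, l=False;
  h=False, l=True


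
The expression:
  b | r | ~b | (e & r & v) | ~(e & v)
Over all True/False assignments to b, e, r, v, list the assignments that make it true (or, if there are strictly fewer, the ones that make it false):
is always true.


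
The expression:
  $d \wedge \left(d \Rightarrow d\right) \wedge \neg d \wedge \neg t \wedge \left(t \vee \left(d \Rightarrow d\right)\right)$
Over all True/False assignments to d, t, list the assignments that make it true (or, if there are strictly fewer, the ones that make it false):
is never true.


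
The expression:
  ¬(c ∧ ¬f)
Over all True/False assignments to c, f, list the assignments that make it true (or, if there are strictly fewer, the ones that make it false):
is false only for:
  c=True, f=False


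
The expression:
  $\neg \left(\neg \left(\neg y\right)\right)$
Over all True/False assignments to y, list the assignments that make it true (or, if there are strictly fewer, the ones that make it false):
is true only for:
  y=False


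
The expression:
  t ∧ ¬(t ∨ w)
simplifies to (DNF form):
False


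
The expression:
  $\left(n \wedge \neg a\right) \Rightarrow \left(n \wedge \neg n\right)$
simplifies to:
$a \vee \neg n$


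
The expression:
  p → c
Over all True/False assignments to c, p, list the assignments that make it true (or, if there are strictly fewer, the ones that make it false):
is false only for:
  c=False, p=True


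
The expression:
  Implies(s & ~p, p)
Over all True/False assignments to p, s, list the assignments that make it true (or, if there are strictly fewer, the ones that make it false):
is false only for:
  p=False, s=True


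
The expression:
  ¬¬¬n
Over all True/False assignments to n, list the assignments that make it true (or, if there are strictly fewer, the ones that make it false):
is true only for:
  n=False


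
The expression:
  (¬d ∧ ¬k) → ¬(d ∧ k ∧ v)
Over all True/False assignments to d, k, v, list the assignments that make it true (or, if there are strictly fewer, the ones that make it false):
is always true.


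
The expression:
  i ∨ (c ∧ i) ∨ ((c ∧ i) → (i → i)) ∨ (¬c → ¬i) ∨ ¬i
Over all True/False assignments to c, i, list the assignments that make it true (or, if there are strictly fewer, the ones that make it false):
is always true.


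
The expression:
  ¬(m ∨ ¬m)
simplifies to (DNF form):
False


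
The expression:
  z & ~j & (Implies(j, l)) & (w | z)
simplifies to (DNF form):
z & ~j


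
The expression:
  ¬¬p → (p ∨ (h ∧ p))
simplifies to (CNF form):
True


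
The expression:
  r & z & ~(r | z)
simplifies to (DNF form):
False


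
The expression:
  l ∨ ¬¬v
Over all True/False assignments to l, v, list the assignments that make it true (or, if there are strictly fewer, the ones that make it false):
is false only for:
  l=False, v=False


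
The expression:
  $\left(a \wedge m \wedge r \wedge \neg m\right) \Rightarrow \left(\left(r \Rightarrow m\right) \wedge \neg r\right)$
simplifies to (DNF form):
$\text{True}$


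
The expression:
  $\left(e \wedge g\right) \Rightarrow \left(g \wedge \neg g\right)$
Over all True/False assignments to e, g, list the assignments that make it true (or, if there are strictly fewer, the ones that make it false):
is false only for:
  e=True, g=True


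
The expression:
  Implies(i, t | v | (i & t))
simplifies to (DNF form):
t | v | ~i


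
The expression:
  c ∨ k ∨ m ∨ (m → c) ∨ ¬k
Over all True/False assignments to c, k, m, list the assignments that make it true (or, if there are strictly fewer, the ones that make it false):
is always true.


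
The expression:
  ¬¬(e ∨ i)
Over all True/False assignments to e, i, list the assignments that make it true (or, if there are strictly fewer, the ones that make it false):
is false only for:
  e=False, i=False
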